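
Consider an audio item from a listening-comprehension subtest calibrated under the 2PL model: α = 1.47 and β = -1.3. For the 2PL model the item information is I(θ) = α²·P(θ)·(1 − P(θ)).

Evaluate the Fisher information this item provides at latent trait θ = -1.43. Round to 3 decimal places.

0.535

P = 1/(1+e^{0.1911}) = 0.4524
P(1−P) = 0.4524 × 0.5476 = 0.2477
I = α² × P(1−P) = 1.47² × 0.2477 = 0.53532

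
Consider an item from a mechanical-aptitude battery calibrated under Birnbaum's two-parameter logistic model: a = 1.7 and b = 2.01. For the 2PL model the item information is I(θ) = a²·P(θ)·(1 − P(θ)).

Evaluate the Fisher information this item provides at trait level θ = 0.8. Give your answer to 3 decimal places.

0.290

P = 1/(1+e^{2.0570}) = 0.1133
P(1−P) = 0.1133 × 0.8867 = 0.1005
I = a² × P(1−P) = 1.7² × 0.1005 = 0.29044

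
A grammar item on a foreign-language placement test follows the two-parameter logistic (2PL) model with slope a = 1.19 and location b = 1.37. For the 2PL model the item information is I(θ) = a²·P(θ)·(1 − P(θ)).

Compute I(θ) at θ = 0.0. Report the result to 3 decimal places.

P = 1/(1+e^{1.6303}) = 0.1638
P(1−P) = 0.1638 × 0.8362 = 0.1370
I = a² × P(1−P) = 1.19² × 0.1370 = 0.19395

0.194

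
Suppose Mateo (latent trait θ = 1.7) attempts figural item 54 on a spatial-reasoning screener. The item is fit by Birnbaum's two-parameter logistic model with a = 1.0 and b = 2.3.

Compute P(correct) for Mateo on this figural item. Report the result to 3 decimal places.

P(θ) = 1 / (1 + exp(−a(θ − b)))
Exponent: 1.0 × (1.7 − 2.3) = -0.6000
1/(1 + e^{0.6000}) = 0.3543

0.354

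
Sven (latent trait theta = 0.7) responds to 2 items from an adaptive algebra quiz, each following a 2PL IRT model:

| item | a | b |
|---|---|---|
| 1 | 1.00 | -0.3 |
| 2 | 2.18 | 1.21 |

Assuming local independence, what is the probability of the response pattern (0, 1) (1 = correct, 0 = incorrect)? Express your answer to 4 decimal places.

0.0666

P(theta) = 1 / (1 + exp(−a(theta − b)))
P_1 = 1/(1+e^{-1.0000}) = 0.7311
P_2 = 1/(1+e^{1.1118}) = 0.2475
L = (1−P_1) × P_2 = 0.2689 × 0.2475 = 0.06657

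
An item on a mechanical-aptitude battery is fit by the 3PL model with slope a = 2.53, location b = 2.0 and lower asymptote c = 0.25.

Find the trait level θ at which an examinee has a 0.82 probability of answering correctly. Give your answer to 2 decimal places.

P(θ) = c + (1 − c) · 1 / (1 + exp(−a(θ − b)))
Remove guessing floor: (0.82 − 0.25)/(1 − 0.25) = 0.7600
logit = ln(0.7600/0.2400) = 1.1527
θ = b + logit/(a) = 2.0 + 1.1527/2.5300 = 2.4556

2.46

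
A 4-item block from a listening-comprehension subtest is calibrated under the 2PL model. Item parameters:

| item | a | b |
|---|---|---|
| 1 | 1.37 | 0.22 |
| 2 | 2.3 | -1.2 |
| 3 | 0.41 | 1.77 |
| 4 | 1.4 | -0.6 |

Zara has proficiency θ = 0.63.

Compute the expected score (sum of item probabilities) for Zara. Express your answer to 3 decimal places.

P(θ) = 1 / (1 + exp(−a(θ − b)))
P_1 = 1/(1+e^{-0.5617}) = 0.6368
P_2 = 1/(1+e^{-4.2090}) = 0.9854
P_3 = 1/(1+e^{0.4674}) = 0.3852
P_4 = 1/(1+e^{-1.7220}) = 0.8484
E[score] = 0.6368 + 0.9854 + 0.3852 + 0.8484 = 2.8558

2.856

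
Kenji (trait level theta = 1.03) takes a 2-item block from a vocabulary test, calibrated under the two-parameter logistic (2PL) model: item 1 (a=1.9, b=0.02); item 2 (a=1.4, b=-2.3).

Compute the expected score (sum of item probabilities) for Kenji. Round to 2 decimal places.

P(theta) = 1 / (1 + exp(−a(theta − b)))
P_1 = 1/(1+e^{-1.9190}) = 0.8720
P_2 = 1/(1+e^{-4.6620}) = 0.9906
E[score] = 0.8720 + 0.9906 = 1.8627

1.86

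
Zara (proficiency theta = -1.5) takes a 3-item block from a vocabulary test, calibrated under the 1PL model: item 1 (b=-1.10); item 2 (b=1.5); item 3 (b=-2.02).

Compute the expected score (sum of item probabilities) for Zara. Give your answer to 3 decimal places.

P(theta) = 1 / (1 + exp(−(theta − b)))
P_1 = 1/(1+e^{0.4000}) = 0.4013
P_2 = 1/(1+e^{3.0000}) = 0.0474
P_3 = 1/(1+e^{-0.5200}) = 0.6271
E[score] = 0.4013 + 0.0474 + 0.6271 = 1.0759

1.076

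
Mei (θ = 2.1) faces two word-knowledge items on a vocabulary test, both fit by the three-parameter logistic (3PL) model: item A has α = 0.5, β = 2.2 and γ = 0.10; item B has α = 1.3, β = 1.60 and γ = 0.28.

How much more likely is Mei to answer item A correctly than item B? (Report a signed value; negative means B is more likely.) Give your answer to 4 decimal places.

P(θ) = γ + (1 − γ) · 1 / (1 + exp(−α(θ − β)))
P_A = 0.5388
P_B = 0.7530
P_A − P_B = -0.2143

-0.2143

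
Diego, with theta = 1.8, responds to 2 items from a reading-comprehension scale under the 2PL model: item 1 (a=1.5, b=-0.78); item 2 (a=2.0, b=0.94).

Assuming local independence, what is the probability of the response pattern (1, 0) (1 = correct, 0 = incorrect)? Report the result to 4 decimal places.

0.1488

P(theta) = 1 / (1 + exp(−a(theta − b)))
P_1 = 1/(1+e^{-3.8700}) = 0.9796
P_2 = 1/(1+e^{-1.7200}) = 0.8481
L = P_1 × (1−P_2) = 0.9796 × 0.1519 = 0.14877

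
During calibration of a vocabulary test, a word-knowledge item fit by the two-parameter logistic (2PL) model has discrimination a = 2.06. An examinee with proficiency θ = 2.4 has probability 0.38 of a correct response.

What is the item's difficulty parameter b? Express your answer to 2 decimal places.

P(θ) = 1 / (1 + exp(−a(θ − b)))
logit(0.38) = ln(0.38/0.62) = -0.4895
b = θ − logit/(a) = 2.4 − (-0.4895)/2.0600 = 2.6376

2.64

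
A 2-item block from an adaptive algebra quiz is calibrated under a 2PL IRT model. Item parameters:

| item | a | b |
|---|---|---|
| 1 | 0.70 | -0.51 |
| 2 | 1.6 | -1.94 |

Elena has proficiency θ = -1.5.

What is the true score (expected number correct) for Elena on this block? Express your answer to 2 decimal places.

1.00

P(θ) = 1 / (1 + exp(−a(θ − b)))
P_1 = 1/(1+e^{0.6930}) = 0.3334
P_2 = 1/(1+e^{-0.7040}) = 0.6691
E[score] = 0.3334 + 0.6691 = 1.0024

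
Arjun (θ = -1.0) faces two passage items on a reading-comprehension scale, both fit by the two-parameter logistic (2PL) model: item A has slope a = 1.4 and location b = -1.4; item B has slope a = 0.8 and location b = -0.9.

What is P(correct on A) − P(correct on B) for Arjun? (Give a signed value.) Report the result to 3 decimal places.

P(θ) = 1 / (1 + exp(−a(θ − b)))
P_A = 0.6365
P_B = 0.4800
P_A − P_B = 0.1564

0.156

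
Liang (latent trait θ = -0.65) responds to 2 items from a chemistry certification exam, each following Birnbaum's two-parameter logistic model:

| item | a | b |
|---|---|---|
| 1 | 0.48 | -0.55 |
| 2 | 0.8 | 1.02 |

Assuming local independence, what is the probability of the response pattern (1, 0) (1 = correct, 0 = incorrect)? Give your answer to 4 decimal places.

P(θ) = 1 / (1 + exp(−a(θ − b)))
P_1 = 1/(1+e^{0.0480}) = 0.4880
P_2 = 1/(1+e^{1.3360}) = 0.2082
L = P_1 × (1−P_2) = 0.4880 × 0.7918 = 0.38642

0.3864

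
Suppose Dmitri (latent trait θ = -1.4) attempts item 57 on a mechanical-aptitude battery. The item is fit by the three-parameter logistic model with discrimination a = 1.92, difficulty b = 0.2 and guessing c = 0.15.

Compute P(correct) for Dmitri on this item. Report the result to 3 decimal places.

P(θ) = c + (1 − c) · 1 / (1 + exp(−a(θ − b)))
Exponent: 1.92 × (-1.4 − 0.2) = -3.0720
1/(1 + e^{3.0720}) = 0.0443
P = 0.15 + 0.85 × 0.0443 = 0.1876

0.188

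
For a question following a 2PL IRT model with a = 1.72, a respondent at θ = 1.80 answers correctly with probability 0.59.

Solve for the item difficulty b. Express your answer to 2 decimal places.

P(θ) = 1 / (1 + exp(−a(θ − b)))
logit(0.59) = ln(0.59/0.41) = 0.3640
b = θ − logit/(a) = 1.80 − 0.3640/1.7200 = 1.5884

1.59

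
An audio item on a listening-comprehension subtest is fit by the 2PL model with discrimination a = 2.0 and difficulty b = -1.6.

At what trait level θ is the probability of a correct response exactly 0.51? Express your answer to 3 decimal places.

P(θ) = 1 / (1 + exp(−a(θ − b)))
logit = ln(0.5100/0.4900) = 0.0400
θ = b + logit/(a) = -1.6 + 0.0400/2.0000 = -1.5800

-1.580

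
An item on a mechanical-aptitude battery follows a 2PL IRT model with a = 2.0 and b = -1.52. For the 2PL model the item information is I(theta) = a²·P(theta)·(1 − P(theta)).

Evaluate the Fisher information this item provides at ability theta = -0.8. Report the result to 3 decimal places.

0.619

P = 1/(1+e^{-1.4400}) = 0.8085
P(1−P) = 0.8085 × 0.1915 = 0.1549
I = a² × P(1−P) = 2.0² × 0.1549 = 0.61942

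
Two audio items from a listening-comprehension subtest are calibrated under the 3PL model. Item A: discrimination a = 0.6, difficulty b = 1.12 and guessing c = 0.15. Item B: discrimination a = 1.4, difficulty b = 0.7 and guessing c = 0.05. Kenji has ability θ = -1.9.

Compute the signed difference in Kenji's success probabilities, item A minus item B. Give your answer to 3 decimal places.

P(θ) = c + (1 − c) · 1 / (1 + exp(−a(θ − b)))
P_A = 0.2693
P_B = 0.0743
P_A − P_B = 0.1950

0.195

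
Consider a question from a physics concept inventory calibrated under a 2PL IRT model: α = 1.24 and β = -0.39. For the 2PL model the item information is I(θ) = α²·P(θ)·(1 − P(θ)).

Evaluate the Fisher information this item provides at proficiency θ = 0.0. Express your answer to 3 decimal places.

0.363

P = 1/(1+e^{-0.4836}) = 0.6186
P(1−P) = 0.6186 × 0.3814 = 0.2359
I = α² × P(1−P) = 1.24² × 0.2359 = 0.36277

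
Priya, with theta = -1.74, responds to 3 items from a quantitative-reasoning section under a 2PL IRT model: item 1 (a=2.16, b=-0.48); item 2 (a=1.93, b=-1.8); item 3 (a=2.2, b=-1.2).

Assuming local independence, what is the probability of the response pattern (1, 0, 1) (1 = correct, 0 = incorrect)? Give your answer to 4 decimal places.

P(theta) = 1 / (1 + exp(−a(theta − b)))
P_1 = 1/(1+e^{2.7216}) = 0.0617
P_2 = 1/(1+e^{-0.1158}) = 0.5289
P_3 = 1/(1+e^{1.1880}) = 0.2336
L = P_1 × (1−P_2) × P_3 = 0.0617 × 0.4711 × 0.2336 = 0.00679

0.0068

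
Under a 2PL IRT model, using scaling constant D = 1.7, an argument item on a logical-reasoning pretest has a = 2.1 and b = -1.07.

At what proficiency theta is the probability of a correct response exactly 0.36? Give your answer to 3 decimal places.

-1.231

P(theta) = 1 / (1 + exp(−D·a(theta − b)))
logit = ln(0.3600/0.6400) = -0.5754
theta = b + logit/(1.7·a) = -1.07 + (-0.5754)/3.5700 = -1.2312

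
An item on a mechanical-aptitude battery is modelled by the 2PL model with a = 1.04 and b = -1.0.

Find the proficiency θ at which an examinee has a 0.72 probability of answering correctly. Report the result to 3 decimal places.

-0.092

P(θ) = 1 / (1 + exp(−a(θ − b)))
logit = ln(0.7200/0.2800) = 0.9445
θ = b + logit/(a) = -1.0 + 0.9445/1.0400 = -0.0919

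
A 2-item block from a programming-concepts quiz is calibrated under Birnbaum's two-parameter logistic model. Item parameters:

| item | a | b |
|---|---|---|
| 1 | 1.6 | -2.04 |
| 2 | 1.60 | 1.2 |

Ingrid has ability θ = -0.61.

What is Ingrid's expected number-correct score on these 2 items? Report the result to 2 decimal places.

P(θ) = 1 / (1 + exp(−a(θ − b)))
P_1 = 1/(1+e^{-2.2880}) = 0.9079
P_2 = 1/(1+e^{2.8960}) = 0.0524
E[score] = 0.9079 + 0.0524 = 0.9602

0.96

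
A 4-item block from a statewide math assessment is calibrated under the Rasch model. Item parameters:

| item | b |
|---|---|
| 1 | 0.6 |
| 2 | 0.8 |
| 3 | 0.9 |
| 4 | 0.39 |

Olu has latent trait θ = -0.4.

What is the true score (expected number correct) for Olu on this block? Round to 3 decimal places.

1.027

P(θ) = 1 / (1 + exp(−(θ − b)))
P_1 = 1/(1+e^{1.0000}) = 0.2689
P_2 = 1/(1+e^{1.2000}) = 0.2315
P_3 = 1/(1+e^{1.3000}) = 0.2142
P_4 = 1/(1+e^{0.7900}) = 0.3122
E[score] = 0.2689 + 0.2315 + 0.2142 + 0.3122 = 1.0268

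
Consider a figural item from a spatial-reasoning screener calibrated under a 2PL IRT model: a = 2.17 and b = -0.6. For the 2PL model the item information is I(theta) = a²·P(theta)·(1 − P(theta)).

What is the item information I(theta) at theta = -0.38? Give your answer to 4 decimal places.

P = 1/(1+e^{-0.4774}) = 0.6171
P(1−P) = 0.6171 × 0.3829 = 0.2363
I = a² × P(1−P) = 2.17² × 0.2363 = 1.11262

1.1126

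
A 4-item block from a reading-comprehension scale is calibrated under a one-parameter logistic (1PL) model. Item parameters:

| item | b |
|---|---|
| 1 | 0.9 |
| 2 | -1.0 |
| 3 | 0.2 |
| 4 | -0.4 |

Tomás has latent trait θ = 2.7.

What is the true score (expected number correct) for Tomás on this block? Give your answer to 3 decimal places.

3.715

P(θ) = 1 / (1 + exp(−(θ − b)))
P_1 = 1/(1+e^{-1.8000}) = 0.8581
P_2 = 1/(1+e^{-3.7000}) = 0.9759
P_3 = 1/(1+e^{-2.5000}) = 0.9241
P_4 = 1/(1+e^{-3.1000}) = 0.9569
E[score] = 0.8581 + 0.9759 + 0.9241 + 0.9569 = 3.7151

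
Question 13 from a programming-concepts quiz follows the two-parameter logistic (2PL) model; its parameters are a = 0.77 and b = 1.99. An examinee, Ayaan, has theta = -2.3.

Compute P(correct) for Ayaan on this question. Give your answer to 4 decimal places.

0.0355

P(theta) = 1 / (1 + exp(−a(theta − b)))
Exponent: 0.77 × (-2.3 − 1.99) = -3.3033
1/(1 + e^{3.3033}) = 0.0355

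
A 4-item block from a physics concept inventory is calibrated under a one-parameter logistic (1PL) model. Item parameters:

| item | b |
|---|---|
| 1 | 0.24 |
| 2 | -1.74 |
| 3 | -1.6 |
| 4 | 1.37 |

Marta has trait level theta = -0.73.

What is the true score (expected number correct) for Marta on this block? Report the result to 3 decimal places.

1.822

P(theta) = 1 / (1 + exp(−(theta − b)))
P_1 = 1/(1+e^{0.9700}) = 0.2749
P_2 = 1/(1+e^{-1.0100}) = 0.7330
P_3 = 1/(1+e^{-0.8700}) = 0.7047
P_4 = 1/(1+e^{2.1000}) = 0.1091
E[score] = 0.2749 + 0.7330 + 0.7047 + 0.1091 = 1.8217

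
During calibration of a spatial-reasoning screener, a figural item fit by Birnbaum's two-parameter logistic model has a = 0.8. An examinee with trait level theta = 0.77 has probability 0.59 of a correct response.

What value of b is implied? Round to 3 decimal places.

P(theta) = 1 / (1 + exp(−a(theta − b)))
logit(0.59) = ln(0.59/0.41) = 0.3640
b = theta − logit/(a) = 0.77 − 0.3640/0.8000 = 0.3150

0.315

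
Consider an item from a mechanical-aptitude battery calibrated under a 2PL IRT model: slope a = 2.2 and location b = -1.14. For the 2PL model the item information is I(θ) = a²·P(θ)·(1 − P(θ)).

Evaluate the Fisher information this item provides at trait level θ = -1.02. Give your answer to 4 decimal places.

1.1892

P = 1/(1+e^{-0.2640}) = 0.5656
P(1−P) = 0.5656 × 0.4344 = 0.2457
I = a² × P(1−P) = 2.2² × 0.2457 = 1.18916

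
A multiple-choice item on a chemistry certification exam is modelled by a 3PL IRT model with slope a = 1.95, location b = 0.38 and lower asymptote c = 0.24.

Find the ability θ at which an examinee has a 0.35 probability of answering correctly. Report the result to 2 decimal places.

P(θ) = c + (1 − c) · 1 / (1 + exp(−a(θ − b)))
Remove guessing floor: (0.35 − 0.24)/(1 − 0.24) = 0.1447
logit = ln(0.1447/0.8553) = -1.7765
θ = b + logit/(a) = 0.38 + (-1.7765)/1.9500 = -0.5310

-0.53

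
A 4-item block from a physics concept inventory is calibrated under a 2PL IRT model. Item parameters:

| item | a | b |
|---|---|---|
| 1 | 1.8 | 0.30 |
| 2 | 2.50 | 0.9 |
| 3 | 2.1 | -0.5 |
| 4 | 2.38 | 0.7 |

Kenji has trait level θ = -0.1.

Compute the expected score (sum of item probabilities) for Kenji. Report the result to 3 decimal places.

P(θ) = 1 / (1 + exp(−a(θ − b)))
P_1 = 1/(1+e^{0.7200}) = 0.3274
P_2 = 1/(1+e^{2.5000}) = 0.0759
P_3 = 1/(1+e^{-0.8400}) = 0.6985
P_4 = 1/(1+e^{1.9040}) = 0.1297
E[score] = 0.3274 + 0.0759 + 0.6985 + 0.1297 = 1.2314

1.231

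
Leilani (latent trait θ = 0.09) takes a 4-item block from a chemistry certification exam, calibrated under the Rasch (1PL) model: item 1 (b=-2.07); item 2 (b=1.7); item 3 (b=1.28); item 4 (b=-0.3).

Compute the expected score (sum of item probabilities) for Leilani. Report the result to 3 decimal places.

P(θ) = 1 / (1 + exp(−(θ − b)))
P_1 = 1/(1+e^{-2.1600}) = 0.8966
P_2 = 1/(1+e^{1.6100}) = 0.1666
P_3 = 1/(1+e^{1.1900}) = 0.2333
P_4 = 1/(1+e^{-0.3900}) = 0.5963
E[score] = 0.8966 + 0.1666 + 0.2333 + 0.5963 = 1.8927

1.893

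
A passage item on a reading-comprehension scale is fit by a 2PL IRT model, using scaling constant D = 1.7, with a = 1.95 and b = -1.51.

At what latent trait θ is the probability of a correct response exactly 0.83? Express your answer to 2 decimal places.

-1.03

P(θ) = 1 / (1 + exp(−D·a(θ − b)))
logit = ln(0.8300/0.1700) = 1.5856
θ = b + logit/(1.7·a) = -1.51 + 1.5856/3.3150 = -1.0317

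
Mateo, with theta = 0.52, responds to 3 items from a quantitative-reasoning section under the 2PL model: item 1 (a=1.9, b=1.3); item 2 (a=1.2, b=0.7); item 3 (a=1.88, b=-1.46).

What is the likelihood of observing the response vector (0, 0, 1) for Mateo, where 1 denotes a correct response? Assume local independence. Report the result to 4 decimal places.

P(theta) = 1 / (1 + exp(−a(theta − b)))
P_1 = 1/(1+e^{1.4820}) = 0.1851
P_2 = 1/(1+e^{0.2160}) = 0.4462
P_3 = 1/(1+e^{-3.7224}) = 0.9764
L = (1−P_1) × (1−P_2) × P_3 = 0.8149 × 0.5538 × 0.9764 = 0.44062

0.4406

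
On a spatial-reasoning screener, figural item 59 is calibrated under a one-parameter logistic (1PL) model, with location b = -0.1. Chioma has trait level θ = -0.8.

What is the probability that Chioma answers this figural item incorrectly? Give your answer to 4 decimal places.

P(θ) = 1 / (1 + exp(−(θ − b)))
Exponent: (-0.8 − (-0.1)) = -0.7000
1/(1 + e^{0.7000}) = 0.3318
P = 0.3318
P(incorrect) = 1 − 0.3318 = 0.6682

0.6682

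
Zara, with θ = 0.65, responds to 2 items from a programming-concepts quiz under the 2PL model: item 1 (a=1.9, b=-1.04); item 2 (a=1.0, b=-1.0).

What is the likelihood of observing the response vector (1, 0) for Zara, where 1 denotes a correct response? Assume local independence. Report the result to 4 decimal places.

0.1549

P(θ) = 1 / (1 + exp(−a(θ − b)))
P_1 = 1/(1+e^{-3.2110}) = 0.9612
P_2 = 1/(1+e^{-1.6500}) = 0.8389
L = P_1 × (1−P_2) = 0.9612 × 0.1611 = 0.15487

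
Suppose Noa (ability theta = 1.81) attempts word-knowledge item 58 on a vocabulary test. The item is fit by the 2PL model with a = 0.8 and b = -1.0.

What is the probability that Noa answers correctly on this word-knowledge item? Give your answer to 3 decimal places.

0.904

P(theta) = 1 / (1 + exp(−a(theta − b)))
Exponent: 0.8 × (1.81 − (-1.0)) = 2.2480
1/(1 + e^{-2.2480}) = 0.9045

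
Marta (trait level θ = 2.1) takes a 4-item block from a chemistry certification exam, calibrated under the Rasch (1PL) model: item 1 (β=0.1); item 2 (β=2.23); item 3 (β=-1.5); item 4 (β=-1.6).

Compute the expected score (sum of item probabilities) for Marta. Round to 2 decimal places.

3.30

P(θ) = 1 / (1 + exp(−(θ − β)))
P_1 = 1/(1+e^{-2.0000}) = 0.8808
P_2 = 1/(1+e^{0.1300}) = 0.4675
P_3 = 1/(1+e^{-3.6000}) = 0.9734
P_4 = 1/(1+e^{-3.7000}) = 0.9759
E[score] = 0.8808 + 0.4675 + 0.9734 + 0.9759 = 3.2976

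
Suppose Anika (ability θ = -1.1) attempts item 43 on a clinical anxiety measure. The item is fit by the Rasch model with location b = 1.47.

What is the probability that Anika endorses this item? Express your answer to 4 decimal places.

P(θ) = 1 / (1 + exp(−(θ − b)))
Exponent: (-1.1 − 1.47) = -2.5700
1/(1 + e^{2.5700}) = 0.0711
P = 0.0711

0.0711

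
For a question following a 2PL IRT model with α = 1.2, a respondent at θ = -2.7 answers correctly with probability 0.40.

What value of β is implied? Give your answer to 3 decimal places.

P(θ) = 1 / (1 + exp(−α(θ − β)))
logit(0.40) = ln(0.40/0.60) = -0.4055
β = θ − logit/(α) = -2.7 − (-0.4055)/1.2000 = -2.3621

-2.362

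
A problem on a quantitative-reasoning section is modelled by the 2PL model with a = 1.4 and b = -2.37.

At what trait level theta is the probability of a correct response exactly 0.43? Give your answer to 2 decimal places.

P(theta) = 1 / (1 + exp(−a(theta − b)))
logit = ln(0.4300/0.5700) = -0.2819
theta = b + logit/(a) = -2.37 + (-0.2819)/1.4000 = -2.5713

-2.57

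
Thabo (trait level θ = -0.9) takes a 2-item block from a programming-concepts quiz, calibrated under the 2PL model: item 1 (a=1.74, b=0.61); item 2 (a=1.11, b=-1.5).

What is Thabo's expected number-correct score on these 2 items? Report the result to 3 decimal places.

P(θ) = 1 / (1 + exp(−a(θ − b)))
P_1 = 1/(1+e^{2.6274}) = 0.0674
P_2 = 1/(1+e^{-0.6660}) = 0.6606
E[score] = 0.0674 + 0.6606 = 0.7280

0.728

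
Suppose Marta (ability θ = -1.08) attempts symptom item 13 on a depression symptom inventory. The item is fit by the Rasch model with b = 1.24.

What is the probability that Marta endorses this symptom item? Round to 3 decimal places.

0.089

P(θ) = 1 / (1 + exp(−(θ − b)))
Exponent: (-1.08 − 1.24) = -2.3200
1/(1 + e^{2.3200}) = 0.0895
P = 0.0895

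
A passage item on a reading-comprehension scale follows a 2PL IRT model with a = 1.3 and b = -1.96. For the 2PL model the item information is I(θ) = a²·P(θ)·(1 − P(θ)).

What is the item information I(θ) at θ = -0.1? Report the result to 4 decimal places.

P = 1/(1+e^{-2.4180}) = 0.9182
P(1−P) = 0.9182 × 0.0818 = 0.0751
I = a² × P(1−P) = 1.3² × 0.0751 = 0.12695

0.1269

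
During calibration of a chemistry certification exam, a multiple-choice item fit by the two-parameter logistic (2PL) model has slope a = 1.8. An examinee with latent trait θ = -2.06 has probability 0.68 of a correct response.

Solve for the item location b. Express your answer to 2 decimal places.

P(θ) = 1 / (1 + exp(−a(θ − b)))
logit(0.68) = ln(0.68/0.32) = 0.7538
b = θ − logit/(a) = -2.06 − 0.7538/1.8000 = -2.4788

-2.48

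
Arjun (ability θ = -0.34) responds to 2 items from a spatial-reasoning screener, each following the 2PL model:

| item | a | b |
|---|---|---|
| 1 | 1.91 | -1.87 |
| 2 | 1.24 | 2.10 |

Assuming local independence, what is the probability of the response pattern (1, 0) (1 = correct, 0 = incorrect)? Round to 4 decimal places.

0.9050

P(θ) = 1 / (1 + exp(−a(θ − b)))
P_1 = 1/(1+e^{-2.9223}) = 0.9489
P_2 = 1/(1+e^{3.0256}) = 0.0463
L = P_1 × (1−P_2) = 0.9489 × 0.9537 = 0.90502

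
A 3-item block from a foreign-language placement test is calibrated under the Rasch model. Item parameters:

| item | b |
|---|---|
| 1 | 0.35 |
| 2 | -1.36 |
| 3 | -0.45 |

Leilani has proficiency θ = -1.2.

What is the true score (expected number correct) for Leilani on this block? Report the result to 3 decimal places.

1.036

P(θ) = 1 / (1 + exp(−(θ − b)))
P_1 = 1/(1+e^{1.5500}) = 0.1751
P_2 = 1/(1+e^{-0.1600}) = 0.5399
P_3 = 1/(1+e^{0.7500}) = 0.3208
E[score] = 0.1751 + 0.5399 + 0.3208 = 1.0358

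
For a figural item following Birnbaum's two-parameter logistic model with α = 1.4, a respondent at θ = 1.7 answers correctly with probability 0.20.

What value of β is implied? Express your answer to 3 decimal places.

P(θ) = 1 / (1 + exp(−α(θ − β)))
logit(0.20) = ln(0.20/0.80) = -1.3863
β = θ − logit/(α) = 1.7 − (-1.3863)/1.4000 = 2.6902

2.690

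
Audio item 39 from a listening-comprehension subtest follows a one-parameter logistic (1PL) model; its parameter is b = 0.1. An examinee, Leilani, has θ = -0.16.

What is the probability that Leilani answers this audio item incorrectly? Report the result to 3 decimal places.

P(θ) = 1 / (1 + exp(−(θ − b)))
Exponent: (-0.16 − 0.1) = -0.2600
1/(1 + e^{0.2600}) = 0.4354
P = 0.4354
P(incorrect) = 1 − 0.4354 = 0.5646

0.565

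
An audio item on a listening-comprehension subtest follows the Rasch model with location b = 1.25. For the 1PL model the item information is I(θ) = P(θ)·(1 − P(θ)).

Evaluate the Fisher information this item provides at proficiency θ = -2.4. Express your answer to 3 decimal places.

P = 1/(1+e^{3.6500}) = 0.0253
P(1−P) = 0.0253 × 0.9747 = 0.0247
I = P(1−P) = 0.02469

0.025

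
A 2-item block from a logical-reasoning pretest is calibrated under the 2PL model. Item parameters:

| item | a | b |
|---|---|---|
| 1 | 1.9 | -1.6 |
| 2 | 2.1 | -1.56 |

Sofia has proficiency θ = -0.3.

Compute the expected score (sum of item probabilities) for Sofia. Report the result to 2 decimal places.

1.86

P(θ) = 1 / (1 + exp(−a(θ − b)))
P_1 = 1/(1+e^{-2.4700}) = 0.9220
P_2 = 1/(1+e^{-2.6460}) = 0.9338
E[score] = 0.9220 + 0.9338 = 1.8558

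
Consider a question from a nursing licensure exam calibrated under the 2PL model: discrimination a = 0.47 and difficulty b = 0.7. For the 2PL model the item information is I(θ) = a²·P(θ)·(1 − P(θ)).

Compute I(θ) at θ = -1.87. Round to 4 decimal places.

0.0391

P = 1/(1+e^{1.2079}) = 0.2301
P(1−P) = 0.2301 × 0.7699 = 0.1771
I = a² × P(1−P) = 0.47² × 0.1771 = 0.03913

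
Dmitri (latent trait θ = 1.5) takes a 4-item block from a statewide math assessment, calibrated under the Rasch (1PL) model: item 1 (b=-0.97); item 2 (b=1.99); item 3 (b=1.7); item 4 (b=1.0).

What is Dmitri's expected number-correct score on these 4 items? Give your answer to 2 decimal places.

P(θ) = 1 / (1 + exp(−(θ − b)))
P_1 = 1/(1+e^{-2.4700}) = 0.9220
P_2 = 1/(1+e^{0.4900}) = 0.3799
P_3 = 1/(1+e^{0.2000}) = 0.4502
P_4 = 1/(1+e^{-0.5000}) = 0.6225
E[score] = 0.9220 + 0.3799 + 0.4502 + 0.6225 = 2.3745

2.37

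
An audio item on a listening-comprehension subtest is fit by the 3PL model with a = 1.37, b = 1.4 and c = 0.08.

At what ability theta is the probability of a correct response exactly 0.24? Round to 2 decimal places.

0.26

P(theta) = c + (1 − c) · 1 / (1 + exp(−a(theta − b)))
Remove guessing floor: (0.24 − 0.08)/(1 − 0.08) = 0.1739
logit = ln(0.1739/0.8261) = -1.5581
theta = b + logit/(a) = 1.4 + (-1.5581)/1.3700 = 0.2627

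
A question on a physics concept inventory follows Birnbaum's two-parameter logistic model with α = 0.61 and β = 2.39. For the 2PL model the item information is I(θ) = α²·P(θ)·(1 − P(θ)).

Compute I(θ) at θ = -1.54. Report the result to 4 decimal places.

0.0284

P = 1/(1+e^{2.3973}) = 0.0834
P(1−P) = 0.0834 × 0.9166 = 0.0764
I = α² × P(1−P) = 0.61² × 0.0764 = 0.02844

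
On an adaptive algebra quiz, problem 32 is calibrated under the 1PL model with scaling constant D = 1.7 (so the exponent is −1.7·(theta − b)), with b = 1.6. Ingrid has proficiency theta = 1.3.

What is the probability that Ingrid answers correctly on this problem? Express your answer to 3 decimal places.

0.375

P(theta) = 1 / (1 + exp(−D·(theta − b)))
Exponent: 1.7 × (1.3 − 1.6) = -0.5100
1/(1 + e^{0.5100}) = 0.3752
P = 0.3752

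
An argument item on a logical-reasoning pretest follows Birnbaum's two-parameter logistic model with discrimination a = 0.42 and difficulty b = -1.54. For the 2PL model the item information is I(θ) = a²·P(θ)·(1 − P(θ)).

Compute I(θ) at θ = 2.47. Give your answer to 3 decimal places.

P = 1/(1+e^{-1.6842}) = 0.8435
P(1−P) = 0.8435 × 0.1565 = 0.1320
I = a² × P(1−P) = 0.42² × 0.1320 = 0.02329

0.023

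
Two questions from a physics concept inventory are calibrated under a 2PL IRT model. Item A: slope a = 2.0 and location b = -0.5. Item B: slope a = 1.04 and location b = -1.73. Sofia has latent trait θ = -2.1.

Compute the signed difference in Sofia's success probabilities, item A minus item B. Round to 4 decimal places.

-0.3658

P(θ) = 1 / (1 + exp(−a(θ − b)))
P_A = 0.0392
P_B = 0.4050
P_A − P_B = -0.3658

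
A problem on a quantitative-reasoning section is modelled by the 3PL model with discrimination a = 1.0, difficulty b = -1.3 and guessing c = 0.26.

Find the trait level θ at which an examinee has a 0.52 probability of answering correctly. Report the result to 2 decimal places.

-1.91

P(θ) = c + (1 − c) · 1 / (1 + exp(−a(θ − b)))
Remove guessing floor: (0.52 − 0.26)/(1 − 0.26) = 0.3514
logit = ln(0.3514/0.6486) = -0.6131
θ = b + logit/(a) = -1.3 + (-0.6131)/1.0000 = -1.9131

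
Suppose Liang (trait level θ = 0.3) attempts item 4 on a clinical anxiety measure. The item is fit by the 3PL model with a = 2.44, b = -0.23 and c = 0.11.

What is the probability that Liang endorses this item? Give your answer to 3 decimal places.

P(θ) = c + (1 − c) · 1 / (1 + exp(−a(θ − b)))
Exponent: 2.44 × (0.3 − (-0.23)) = 1.2932
1/(1 + e^{-1.2932}) = 0.7847
P = 0.11 + 0.89 × 0.7847 = 0.8084

0.808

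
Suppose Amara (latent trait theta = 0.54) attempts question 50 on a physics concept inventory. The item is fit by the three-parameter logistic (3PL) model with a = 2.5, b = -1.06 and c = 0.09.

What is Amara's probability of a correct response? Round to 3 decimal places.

P(theta) = c + (1 − c) · 1 / (1 + exp(−a(theta − b)))
Exponent: 2.5 × (0.54 − (-1.06)) = 4.0000
1/(1 + e^{-4.0000}) = 0.9820
P = 0.09 + 0.91 × 0.9820 = 0.9836

0.984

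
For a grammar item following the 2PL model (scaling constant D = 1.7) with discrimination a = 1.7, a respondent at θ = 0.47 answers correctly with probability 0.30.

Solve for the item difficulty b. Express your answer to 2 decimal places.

P(θ) = 1 / (1 + exp(−D·a(θ − b)))
logit(0.30) = ln(0.30/0.70) = -0.8473
b = θ − logit/(1.7·a) = 0.47 − (-0.8473)/2.8900 = 0.7632

0.76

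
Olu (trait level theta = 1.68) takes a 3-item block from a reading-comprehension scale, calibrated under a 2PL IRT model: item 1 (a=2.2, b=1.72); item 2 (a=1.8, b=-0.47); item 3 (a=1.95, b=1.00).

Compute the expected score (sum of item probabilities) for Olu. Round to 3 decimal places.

P(theta) = 1 / (1 + exp(−a(theta − b)))
P_1 = 1/(1+e^{0.0880}) = 0.4780
P_2 = 1/(1+e^{-3.8700}) = 0.9796
P_3 = 1/(1+e^{-1.3260}) = 0.7902
E[score] = 0.4780 + 0.9796 + 0.7902 = 2.2478

2.248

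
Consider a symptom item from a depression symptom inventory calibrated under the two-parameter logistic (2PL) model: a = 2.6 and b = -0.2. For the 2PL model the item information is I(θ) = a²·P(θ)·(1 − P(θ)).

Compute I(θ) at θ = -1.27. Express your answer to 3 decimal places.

P = 1/(1+e^{2.7820}) = 0.0583
P(1−P) = 0.0583 × 0.9417 = 0.0549
I = a² × P(1−P) = 2.6² × 0.0549 = 0.37116

0.371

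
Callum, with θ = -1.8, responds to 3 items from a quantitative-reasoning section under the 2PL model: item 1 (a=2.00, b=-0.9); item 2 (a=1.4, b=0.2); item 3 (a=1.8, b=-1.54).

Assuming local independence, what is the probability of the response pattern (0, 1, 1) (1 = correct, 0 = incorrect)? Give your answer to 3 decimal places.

P(θ) = 1 / (1 + exp(−a(θ − b)))
P_1 = 1/(1+e^{1.8000}) = 0.1419
P_2 = 1/(1+e^{2.8000}) = 0.0573
P_3 = 1/(1+e^{0.4680}) = 0.3851
L = (1−P_1) × P_2 × P_3 = 0.8581 × 0.0573 × 0.3851 = 0.01894

0.019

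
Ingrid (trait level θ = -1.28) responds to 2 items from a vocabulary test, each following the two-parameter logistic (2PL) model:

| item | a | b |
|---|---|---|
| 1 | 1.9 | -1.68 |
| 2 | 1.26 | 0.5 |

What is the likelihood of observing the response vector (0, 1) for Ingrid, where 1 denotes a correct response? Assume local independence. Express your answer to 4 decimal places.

P(θ) = 1 / (1 + exp(−a(θ − b)))
P_1 = 1/(1+e^{-0.7600}) = 0.6814
P_2 = 1/(1+e^{2.2428}) = 0.0960
L = (1−P_1) × P_2 = 0.3186 × 0.0960 = 0.03058

0.0306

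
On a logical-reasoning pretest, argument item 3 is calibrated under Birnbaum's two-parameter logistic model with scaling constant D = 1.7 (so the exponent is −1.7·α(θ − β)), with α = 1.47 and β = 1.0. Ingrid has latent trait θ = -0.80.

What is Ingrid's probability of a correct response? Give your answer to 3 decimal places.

0.011

P(θ) = 1 / (1 + exp(−D·α(θ − β)))
Exponent: 1.7 × 1.47 × (-0.80 − 1.0) = -4.4982
1/(1 + e^{4.4982}) = 0.0110
P = 0.0110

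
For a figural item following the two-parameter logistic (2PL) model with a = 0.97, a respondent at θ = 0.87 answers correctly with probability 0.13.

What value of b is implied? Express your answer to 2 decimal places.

2.83

P(θ) = 1 / (1 + exp(−a(θ − b)))
logit(0.13) = ln(0.13/0.87) = -1.9010
b = θ − logit/(a) = 0.87 − (-1.9010)/0.9700 = 2.8298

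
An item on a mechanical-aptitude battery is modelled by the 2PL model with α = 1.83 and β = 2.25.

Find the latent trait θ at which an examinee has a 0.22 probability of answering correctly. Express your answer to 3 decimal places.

1.558

P(θ) = 1 / (1 + exp(−α(θ − β)))
logit = ln(0.2200/0.7800) = -1.2657
θ = β + logit/(α) = 2.25 + (-1.2657)/1.8300 = 1.5584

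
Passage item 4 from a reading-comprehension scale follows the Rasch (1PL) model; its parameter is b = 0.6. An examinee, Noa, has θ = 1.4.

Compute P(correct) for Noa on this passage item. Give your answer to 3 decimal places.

0.690

P(θ) = 1 / (1 + exp(−(θ − b)))
Exponent: (1.4 − 0.6) = 0.8000
1/(1 + e^{-0.8000}) = 0.6900
P = 0.6900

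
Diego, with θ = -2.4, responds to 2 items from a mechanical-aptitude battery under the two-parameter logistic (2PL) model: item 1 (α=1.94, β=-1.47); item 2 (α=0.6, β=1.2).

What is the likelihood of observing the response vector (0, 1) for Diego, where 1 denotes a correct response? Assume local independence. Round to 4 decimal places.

0.0888

P(θ) = 1 / (1 + exp(−α(θ − β)))
P_1 = 1/(1+e^{1.8042}) = 0.1413
P_2 = 1/(1+e^{2.1600}) = 0.1034
L = (1−P_1) × P_2 = 0.8587 × 0.1034 = 0.08879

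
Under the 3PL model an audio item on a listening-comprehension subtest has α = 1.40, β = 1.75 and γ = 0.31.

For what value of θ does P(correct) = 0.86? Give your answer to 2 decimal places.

2.73

P(θ) = γ + (1 − γ) · 1 / (1 + exp(−α(θ − β)))
Remove guessing floor: (0.86 − 0.31)/(1 − 0.31) = 0.7971
logit = ln(0.7971/0.2029) = 1.3683
θ = β + logit/(α) = 1.75 + 1.3683/1.4000 = 2.7273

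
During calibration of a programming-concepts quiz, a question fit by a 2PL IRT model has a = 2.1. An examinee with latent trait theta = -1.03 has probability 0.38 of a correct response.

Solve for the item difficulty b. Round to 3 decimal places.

-0.797

P(theta) = 1 / (1 + exp(−a(theta − b)))
logit(0.38) = ln(0.38/0.62) = -0.4895
b = theta − logit/(a) = -1.03 − (-0.4895)/2.1000 = -0.7969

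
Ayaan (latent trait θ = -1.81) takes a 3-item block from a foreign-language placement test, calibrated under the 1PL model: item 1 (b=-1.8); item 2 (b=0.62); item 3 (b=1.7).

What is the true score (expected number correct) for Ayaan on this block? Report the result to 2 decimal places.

P(θ) = 1 / (1 + exp(−(θ − b)))
P_1 = 1/(1+e^{0.0100}) = 0.4975
P_2 = 1/(1+e^{2.4300}) = 0.0809
P_3 = 1/(1+e^{3.5100}) = 0.0290
E[score] = 0.4975 + 0.0809 + 0.0290 = 0.6074

0.61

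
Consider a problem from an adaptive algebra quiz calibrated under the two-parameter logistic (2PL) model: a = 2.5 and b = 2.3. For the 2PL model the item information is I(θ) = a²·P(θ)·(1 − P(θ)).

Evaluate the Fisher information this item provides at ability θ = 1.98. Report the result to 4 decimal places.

1.3369

P = 1/(1+e^{0.8000}) = 0.3100
P(1−P) = 0.3100 × 0.6900 = 0.2139
I = a² × P(1−P) = 2.5² × 0.2139 = 1.33694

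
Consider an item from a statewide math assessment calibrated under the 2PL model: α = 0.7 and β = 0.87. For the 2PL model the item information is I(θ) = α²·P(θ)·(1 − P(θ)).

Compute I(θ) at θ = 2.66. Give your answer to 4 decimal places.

P = 1/(1+e^{-1.2530}) = 0.7778
P(1−P) = 0.7778 × 0.2222 = 0.1728
I = α² × P(1−P) = 0.7² × 0.1728 = 0.08468

0.0847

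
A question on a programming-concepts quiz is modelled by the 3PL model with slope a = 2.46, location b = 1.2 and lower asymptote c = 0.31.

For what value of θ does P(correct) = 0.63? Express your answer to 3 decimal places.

1.141

P(θ) = c + (1 − c) · 1 / (1 + exp(−a(θ − b)))
Remove guessing floor: (0.63 − 0.31)/(1 − 0.31) = 0.4638
logit = ln(0.4638/0.5362) = -0.1452
θ = b + logit/(a) = 1.2 + (-0.1452)/2.4600 = 1.1410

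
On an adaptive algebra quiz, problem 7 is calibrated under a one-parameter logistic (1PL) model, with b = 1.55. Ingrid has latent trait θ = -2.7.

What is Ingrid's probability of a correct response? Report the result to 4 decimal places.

P(θ) = 1 / (1 + exp(−(θ − b)))
Exponent: (-2.7 − 1.55) = -4.2500
1/(1 + e^{4.2500}) = 0.0141
P = 0.0141

0.0141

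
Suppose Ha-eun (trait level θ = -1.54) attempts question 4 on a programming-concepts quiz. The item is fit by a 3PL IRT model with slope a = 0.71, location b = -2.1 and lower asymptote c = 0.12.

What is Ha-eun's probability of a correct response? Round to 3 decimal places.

P(θ) = c + (1 − c) · 1 / (1 + exp(−a(θ − b)))
Exponent: 0.71 × (-1.54 − (-2.1)) = 0.3976
1/(1 + e^{-0.3976}) = 0.5981
P = 0.12 + 0.88 × 0.5981 = 0.6463

0.646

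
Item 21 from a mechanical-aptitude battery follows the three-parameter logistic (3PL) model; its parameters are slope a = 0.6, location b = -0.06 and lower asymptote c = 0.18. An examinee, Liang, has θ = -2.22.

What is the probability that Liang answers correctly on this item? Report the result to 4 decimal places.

0.3562

P(θ) = c + (1 − c) · 1 / (1 + exp(−a(θ − b)))
Exponent: 0.6 × (-2.22 − (-0.06)) = -1.2960
1/(1 + e^{1.2960}) = 0.2148
P = 0.18 + 0.82 × 0.2148 = 0.3562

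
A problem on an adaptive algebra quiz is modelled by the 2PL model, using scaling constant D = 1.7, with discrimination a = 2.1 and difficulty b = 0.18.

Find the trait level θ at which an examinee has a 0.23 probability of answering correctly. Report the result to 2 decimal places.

P(θ) = 1 / (1 + exp(−D·a(θ − b)))
logit = ln(0.2300/0.7700) = -1.2083
θ = b + logit/(1.7·a) = 0.18 + (-1.2083)/3.5700 = -0.1585

-0.16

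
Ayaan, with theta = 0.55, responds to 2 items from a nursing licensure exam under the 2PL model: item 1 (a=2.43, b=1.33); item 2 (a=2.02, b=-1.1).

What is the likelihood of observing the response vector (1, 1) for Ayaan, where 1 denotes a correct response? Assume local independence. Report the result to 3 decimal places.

0.126

P(theta) = 1 / (1 + exp(−a(theta − b)))
P_1 = 1/(1+e^{1.8954}) = 0.1306
P_2 = 1/(1+e^{-3.3330}) = 0.9655
L = P_1 × P_2 = 0.1306 × 0.9655 = 0.12613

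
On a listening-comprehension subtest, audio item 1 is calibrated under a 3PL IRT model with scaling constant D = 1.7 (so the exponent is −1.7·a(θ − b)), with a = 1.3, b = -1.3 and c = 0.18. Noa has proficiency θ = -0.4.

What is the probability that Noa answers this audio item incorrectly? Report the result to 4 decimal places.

P(θ) = c + (1 − c) · 1 / (1 + exp(−D·a(θ − b)))
Exponent: 1.7 × 1.3 × (-0.4 − (-1.3)) = 1.9890
1/(1 + e^{-1.9890}) = 0.8796
P = 0.18 + 0.82 × 0.8796 = 0.9013
P(incorrect) = 1 − 0.9013 = 0.0987

0.0987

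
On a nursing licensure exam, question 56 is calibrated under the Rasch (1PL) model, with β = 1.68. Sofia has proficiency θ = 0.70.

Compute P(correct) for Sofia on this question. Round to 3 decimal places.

0.273

P(θ) = 1 / (1 + exp(−(θ − β)))
Exponent: (0.70 − 1.68) = -0.9800
1/(1 + e^{0.9800}) = 0.2729
P = 0.2729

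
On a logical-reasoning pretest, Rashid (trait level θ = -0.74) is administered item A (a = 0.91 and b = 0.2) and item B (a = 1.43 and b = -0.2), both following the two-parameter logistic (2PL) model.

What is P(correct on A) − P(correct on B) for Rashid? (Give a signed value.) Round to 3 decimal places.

P(θ) = 1 / (1 + exp(−a(θ − b)))
P_A = 0.2983
P_B = 0.3160
P_A − P_B = -0.0177

-0.018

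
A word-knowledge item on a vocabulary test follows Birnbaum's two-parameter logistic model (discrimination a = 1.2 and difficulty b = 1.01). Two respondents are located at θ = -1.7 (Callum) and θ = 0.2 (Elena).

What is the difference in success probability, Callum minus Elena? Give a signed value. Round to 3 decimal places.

-0.237

P(θ) = 1 / (1 + exp(−a(θ − b)))
P(Callum) = 0.0373  [exponent -3.2520]
P(Elena) = 0.2745  [exponent -0.9720]
Difference = 0.0373 − 0.2745 = -0.2372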